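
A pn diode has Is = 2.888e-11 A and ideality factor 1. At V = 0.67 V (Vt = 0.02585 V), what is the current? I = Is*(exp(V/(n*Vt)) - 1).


Step 1: V/(n*Vt) = 0.67/(1*0.02585) = 25.9188
Step 2: exp(25.9188) = 1.8046e+11
Step 3: I = 2.888e-11 * (1.8046e+11 - 1) = 5.21e+00 A

5.21e+00


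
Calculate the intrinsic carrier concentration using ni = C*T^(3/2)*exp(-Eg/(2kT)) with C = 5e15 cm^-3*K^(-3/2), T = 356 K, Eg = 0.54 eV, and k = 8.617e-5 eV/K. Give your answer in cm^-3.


Step 1: Compute kT = 8.617e-5 * 356 = 0.03067652 eV
Step 2: Exponent = -Eg/(2kT) = -0.54/(2*0.03067652) = -8.80152
Step 3: T^(3/2) = 356^1.5 = 6716.99
Step 4: ni = 5e15 * 6716.99 * exp(-8.80152) = 5.05e+15 cm^-3

5.05e+15


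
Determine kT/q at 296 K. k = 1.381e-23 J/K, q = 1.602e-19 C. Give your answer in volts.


Step 1: kT = 1.381e-23 * 296 = 4.08776e-21 J
Step 2: Vt = kT/q = 4.08776e-21 / 1.602e-19
Step 3: Vt = 0.02552 V

0.02552


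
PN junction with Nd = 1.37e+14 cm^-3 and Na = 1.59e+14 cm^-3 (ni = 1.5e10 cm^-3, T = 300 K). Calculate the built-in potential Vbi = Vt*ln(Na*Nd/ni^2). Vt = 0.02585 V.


Step 1: Compute Na*Nd/ni^2 = 1.59e+14 * 1.37e+14 / (1.5e10)^2 = 9.6813e+07
Step 2: ln(9.6813e+07) = 18.3883
Step 3: Vbi = 0.02585 * 18.3883 = 0.475 V

0.475


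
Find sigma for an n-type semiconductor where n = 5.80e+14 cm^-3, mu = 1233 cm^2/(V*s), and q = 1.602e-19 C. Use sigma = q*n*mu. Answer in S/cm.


Step 1: sigma = q * n * mu
Step 2: sigma = 1.602e-19 * 5.80e+14 * 1233
Step 3: sigma = 1.146e-01 S/cm

1.146e-01


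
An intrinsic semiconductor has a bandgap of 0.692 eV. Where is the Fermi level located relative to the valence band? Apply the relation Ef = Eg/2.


Step 1: For an intrinsic semiconductor, the Fermi level sits at midgap.
Step 2: Ef = Eg / 2 = 0.692 / 2 = 0.346 eV

0.346


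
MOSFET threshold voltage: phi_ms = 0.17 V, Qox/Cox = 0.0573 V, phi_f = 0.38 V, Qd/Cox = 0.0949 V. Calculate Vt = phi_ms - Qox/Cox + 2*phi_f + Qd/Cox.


Step 1: Vt = phi_ms - Qox/Cox + 2*phi_f + Qd/Cox
Step 2: Vt = 0.17 - 0.0573 + 2*0.38 + 0.0949
Step 3: Vt = 0.17 - 0.0573 + 0.76 + 0.0949
Step 4: Vt = 0.9676 V

0.9676


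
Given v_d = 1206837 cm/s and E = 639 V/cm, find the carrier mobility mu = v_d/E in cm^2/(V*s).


Step 1: mu = v_d / E
Step 2: mu = 1206837 / 639
Step 3: mu = 1888.63 cm^2/(V*s)

1888.63


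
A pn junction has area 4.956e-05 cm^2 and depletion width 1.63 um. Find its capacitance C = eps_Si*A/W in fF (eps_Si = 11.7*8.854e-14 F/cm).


Step 1: eps_Si = 11.7 * 8.854e-14 = 1.035918e-12 F/cm
Step 2: W in cm = 1.63 * 1e-4 = 1.63e-04 cm
Step 3: C = 1.035918e-12 * 4.956e-05 / 1.63e-04 = 3.149699e-13 F
Step 4: C = 314.97 fF

314.97


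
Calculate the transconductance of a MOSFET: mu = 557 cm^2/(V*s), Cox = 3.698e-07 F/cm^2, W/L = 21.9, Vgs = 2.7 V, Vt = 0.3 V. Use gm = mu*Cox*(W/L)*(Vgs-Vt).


Step 1: Vov = Vgs - Vt = 2.7 - 0.3 = 2.4 V
Step 2: gm = mu * Cox * (W/L) * Vov
Step 3: gm = 557 * 3.698e-07 * 21.9 * 2.4 = 1.08e-02 S

1.08e-02


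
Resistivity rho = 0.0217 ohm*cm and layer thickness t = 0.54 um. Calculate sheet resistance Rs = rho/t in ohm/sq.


Step 1: Convert thickness to cm: t = 0.54 um = 5.4000e-05 cm
Step 2: Rs = rho / t = 0.0217 / 5.4000e-05
Step 3: Rs = 401.9 ohm/sq

401.9


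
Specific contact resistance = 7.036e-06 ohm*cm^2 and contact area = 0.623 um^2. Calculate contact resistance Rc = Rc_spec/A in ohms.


Step 1: Convert area to cm^2: 0.623 um^2 = 6.2300e-09 cm^2
Step 2: Rc = Rc_spec / A = 7.036e-06 / 6.2300e-09
Step 3: Rc = 1.13e+03 ohms

1.13e+03


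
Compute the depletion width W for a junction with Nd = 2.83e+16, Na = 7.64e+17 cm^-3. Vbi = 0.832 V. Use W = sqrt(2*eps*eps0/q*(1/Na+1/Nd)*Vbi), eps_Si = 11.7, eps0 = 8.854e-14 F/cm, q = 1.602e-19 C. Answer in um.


Step 1: 1/Na + 1/Nd = 1/7.64e+17 + 1/2.83e+16 = 3.66446e-17
Step 2: 2*eps*eps0/q = 2*11.7*8.854e-14/1.602e-19 = 1.293281e+07
Step 3: W^2 = 1.293281e+07 * 3.66446e-17 * 0.832 = 3.94299e-10
Step 4: W = sqrt(3.94299e-10) = 1.986e-05 cm = 0.1986 um

0.1986


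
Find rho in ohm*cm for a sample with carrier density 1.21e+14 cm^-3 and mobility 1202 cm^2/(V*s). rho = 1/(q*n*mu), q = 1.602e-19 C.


Step 1: sigma = q * n * mu = 1.602e-19 * 1.21e+14 * 1202 = 2.32998e-02 S/cm
Step 2: rho = 1 / sigma = 1 / 2.32998e-02 = 42.92 ohm*cm

42.92


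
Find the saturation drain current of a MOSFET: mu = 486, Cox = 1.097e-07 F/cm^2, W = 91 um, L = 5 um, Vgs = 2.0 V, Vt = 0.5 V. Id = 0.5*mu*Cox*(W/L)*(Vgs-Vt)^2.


Step 1: Overdrive voltage Vov = Vgs - Vt = 2.0 - 0.5 = 1.5 V
Step 2: W/L = 91/5 = 18.2
Step 3: Id = 0.5 * 486 * 1.097e-07 * 18.2 * 1.5^2
Step 4: Id = 1.09e-03 A

1.09e-03


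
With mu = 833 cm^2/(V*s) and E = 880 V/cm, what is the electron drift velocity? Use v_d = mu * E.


Step 1: v_d = mu * E
Step 2: v_d = 833 * 880 = 733040
Step 3: v_d = 7.33e+05 cm/s

7.33e+05


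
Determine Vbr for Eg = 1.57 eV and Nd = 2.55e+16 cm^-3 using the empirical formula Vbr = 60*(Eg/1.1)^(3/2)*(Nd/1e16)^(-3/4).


Step 1: Eg/1.1 = 1.57/1.1 = 1.427273
Step 2: (Eg/1.1)^1.5 = 1.427273^1.5 = 1.705142
Step 3: (Nd/1e16)^(-0.75) = (2.55)^(-0.75) = 0.495558
Step 4: Vbr = 60 * 1.705142 * 0.495558 = 50.7 V

50.7


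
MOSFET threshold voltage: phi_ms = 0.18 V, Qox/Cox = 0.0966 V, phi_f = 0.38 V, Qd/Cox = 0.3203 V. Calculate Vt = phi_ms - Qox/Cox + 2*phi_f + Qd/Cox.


Step 1: Vt = phi_ms - Qox/Cox + 2*phi_f + Qd/Cox
Step 2: Vt = 0.18 - 0.0966 + 2*0.38 + 0.3203
Step 3: Vt = 0.18 - 0.0966 + 0.76 + 0.3203
Step 4: Vt = 1.1637 V

1.1637


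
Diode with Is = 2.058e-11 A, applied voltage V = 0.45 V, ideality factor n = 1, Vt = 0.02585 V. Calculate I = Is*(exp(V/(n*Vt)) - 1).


Step 1: V/(n*Vt) = 0.45/(1*0.02585) = 17.4081
Step 2: exp(17.4081) = 3.6328e+07
Step 3: I = 2.058e-11 * (3.6328e+07 - 1) = 7.48e-04 A

7.48e-04


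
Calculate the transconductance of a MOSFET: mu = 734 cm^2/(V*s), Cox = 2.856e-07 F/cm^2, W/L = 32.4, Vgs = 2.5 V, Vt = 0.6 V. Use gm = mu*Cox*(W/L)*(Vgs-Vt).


Step 1: Vov = Vgs - Vt = 2.5 - 0.6 = 1.9 V
Step 2: gm = mu * Cox * (W/L) * Vov
Step 3: gm = 734 * 2.856e-07 * 32.4 * 1.9 = 1.29e-02 S

1.29e-02


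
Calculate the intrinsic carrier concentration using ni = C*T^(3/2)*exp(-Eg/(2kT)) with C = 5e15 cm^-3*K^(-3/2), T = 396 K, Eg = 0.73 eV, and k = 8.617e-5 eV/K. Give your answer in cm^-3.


Step 1: Compute kT = 8.617e-5 * 396 = 0.03412332 eV
Step 2: Exponent = -Eg/(2kT) = -0.73/(2*0.03412332) = -10.69650
Step 3: T^(3/2) = 396^1.5 = 7880.30
Step 4: ni = 5e15 * 7880.30 * exp(-10.69650) = 8.91e+14 cm^-3

8.91e+14


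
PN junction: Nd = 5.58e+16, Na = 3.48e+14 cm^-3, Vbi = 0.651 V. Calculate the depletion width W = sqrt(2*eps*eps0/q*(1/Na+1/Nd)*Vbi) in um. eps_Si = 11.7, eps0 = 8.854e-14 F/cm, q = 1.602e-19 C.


Step 1: 1/Na + 1/Nd = 1/3.48e+14 + 1/5.58e+16 = 2.89148e-15
Step 2: 2*eps*eps0/q = 2*11.7*8.854e-14/1.602e-19 = 1.293281e+07
Step 3: W^2 = 1.293281e+07 * 2.89148e-15 * 0.651 = 2.43441e-08
Step 4: W = sqrt(2.43441e-08) = 1.560e-04 cm = 1.56 um

1.56


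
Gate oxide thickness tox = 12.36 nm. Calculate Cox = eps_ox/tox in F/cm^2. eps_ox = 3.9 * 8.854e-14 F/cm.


Step 1: eps_ox = 3.9 * 8.854e-14 = 3.45306e-13 F/cm
Step 2: tox in cm = 12.36 nm * 1e-7 = 1.2360e-06 cm
Step 3: Cox = 3.45306e-13 / 1.2360e-06 = 2.79e-07 F/cm^2

2.79e-07


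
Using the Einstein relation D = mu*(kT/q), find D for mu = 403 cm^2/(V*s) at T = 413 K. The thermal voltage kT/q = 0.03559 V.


Step 1: D = mu * (kT/q)
Step 2: D = 403 * 0.03559
Step 3: D = 14.34 cm^2/s

14.34


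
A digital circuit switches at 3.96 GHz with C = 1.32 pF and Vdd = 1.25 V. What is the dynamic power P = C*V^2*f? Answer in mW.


Step 1: V^2 = 1.25^2 = 1.5625 V^2
Step 2: P = C*V^2*f = 1.32e-12 F * 1.5625 * 3.96e9 Hz
Step 3: P = 8.1675e-03 W
Step 4: P = 8.168 mW

8.168


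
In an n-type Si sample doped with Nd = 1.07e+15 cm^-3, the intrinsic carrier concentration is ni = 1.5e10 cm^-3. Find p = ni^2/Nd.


Step 1: Since Nd >> ni, n ≈ Nd = 1.07e+15 cm^-3
Step 2: p = ni^2 / n = (1.5e10)^2 / 1.07e+15
Step 3: p = 2.25e20 / 1.07e+15 = 2.10e+05 cm^-3

2.10e+05


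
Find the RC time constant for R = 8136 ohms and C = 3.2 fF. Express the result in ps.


Step 1: tau = R * C
Step 2: tau = 8136 * 3.2 fF = 8136 * 3.2e-15 F
Step 3: tau = 2.60352e-11 s = 26.0352 ps

26.0352


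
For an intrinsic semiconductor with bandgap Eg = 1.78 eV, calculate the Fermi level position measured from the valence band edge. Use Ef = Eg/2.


Step 1: For an intrinsic semiconductor, the Fermi level sits at midgap.
Step 2: Ef = Eg / 2 = 1.78 / 2 = 0.89 eV

0.89


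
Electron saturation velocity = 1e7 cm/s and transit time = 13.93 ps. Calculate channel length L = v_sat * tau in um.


Step 1: tau in seconds = 13.93 ps * 1e-12 = 1.3930e-11 s
Step 2: L = v_sat * tau = 1e7 * 1.3930e-11 = 1.3930e-04 cm
Step 3: L in um = 1.3930e-04 * 1e4 = 1.393 um

1.393


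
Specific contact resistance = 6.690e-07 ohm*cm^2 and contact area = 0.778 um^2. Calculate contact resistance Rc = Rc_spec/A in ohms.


Step 1: Convert area to cm^2: 0.778 um^2 = 7.7800e-09 cm^2
Step 2: Rc = Rc_spec / A = 6.690e-07 / 7.7800e-09
Step 3: Rc = 8.60e+01 ohms

8.60e+01


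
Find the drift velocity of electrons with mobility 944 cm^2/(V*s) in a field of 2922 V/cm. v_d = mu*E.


Step 1: v_d = mu * E
Step 2: v_d = 944 * 2922 = 2758368
Step 3: v_d = 2.76e+06 cm/s

2.76e+06


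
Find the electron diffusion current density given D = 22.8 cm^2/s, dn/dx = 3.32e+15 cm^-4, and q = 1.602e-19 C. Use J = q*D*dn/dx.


Step 1: J = q * D * (dn/dx)
Step 2: J = 1.602e-19 * 22.8 * 3.32e+15
Step 3: J = 1.21e-02 A/cm^2

1.21e-02


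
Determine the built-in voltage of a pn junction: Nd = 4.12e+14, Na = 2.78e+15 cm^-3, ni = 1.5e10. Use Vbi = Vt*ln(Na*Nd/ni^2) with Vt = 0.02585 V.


Step 1: Compute Na*Nd/ni^2 = 2.78e+15 * 4.12e+14 / (1.5e10)^2 = 5.0905e+09
Step 2: ln(5.0905e+09) = 22.3506
Step 3: Vbi = 0.02585 * 22.3506 = 0.578 V

0.578


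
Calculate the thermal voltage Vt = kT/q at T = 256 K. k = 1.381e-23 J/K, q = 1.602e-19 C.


Step 1: kT = 1.381e-23 * 256 = 3.53536e-21 J
Step 2: Vt = kT/q = 3.53536e-21 / 1.602e-19
Step 3: Vt = 0.02207 V

0.02207


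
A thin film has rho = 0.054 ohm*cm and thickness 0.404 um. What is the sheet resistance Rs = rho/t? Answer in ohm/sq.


Step 1: Convert thickness to cm: t = 0.404 um = 4.0400e-05 cm
Step 2: Rs = rho / t = 0.054 / 4.0400e-05
Step 3: Rs = 1336.6 ohm/sq

1336.6


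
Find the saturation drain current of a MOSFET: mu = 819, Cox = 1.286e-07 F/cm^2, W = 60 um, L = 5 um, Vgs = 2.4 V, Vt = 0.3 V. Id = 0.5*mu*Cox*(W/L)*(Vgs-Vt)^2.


Step 1: Overdrive voltage Vov = Vgs - Vt = 2.4 - 0.3 = 2.1 V
Step 2: W/L = 60/5 = 12
Step 3: Id = 0.5 * 819 * 1.286e-07 * 12 * 2.1^2
Step 4: Id = 2.79e-03 A

2.79e-03


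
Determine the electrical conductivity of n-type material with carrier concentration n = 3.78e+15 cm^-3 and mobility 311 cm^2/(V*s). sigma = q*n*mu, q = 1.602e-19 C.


Step 1: sigma = q * n * mu
Step 2: sigma = 1.602e-19 * 3.78e+15 * 311
Step 3: sigma = 1.883e-01 S/cm

1.883e-01


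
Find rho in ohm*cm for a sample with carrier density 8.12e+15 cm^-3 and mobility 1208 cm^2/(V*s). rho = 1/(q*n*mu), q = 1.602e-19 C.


Step 1: sigma = q * n * mu = 1.602e-19 * 8.12e+15 * 1208 = 1.57140e+00 S/cm
Step 2: rho = 1 / sigma = 1 / 1.57140e+00 = 0.6364 ohm*cm

0.6364


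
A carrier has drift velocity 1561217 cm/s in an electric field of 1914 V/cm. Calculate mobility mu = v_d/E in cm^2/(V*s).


Step 1: mu = v_d / E
Step 2: mu = 1561217 / 1914
Step 3: mu = 815.68 cm^2/(V*s)

815.68


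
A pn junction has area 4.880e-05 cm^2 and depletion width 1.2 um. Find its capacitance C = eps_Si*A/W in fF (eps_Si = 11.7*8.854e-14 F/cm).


Step 1: eps_Si = 11.7 * 8.854e-14 = 1.035918e-12 F/cm
Step 2: W in cm = 1.2 * 1e-4 = 1.20e-04 cm
Step 3: C = 1.035918e-12 * 4.880e-05 / 1.20e-04 = 4.212733e-13 F
Step 4: C = 421.27 fF

421.27


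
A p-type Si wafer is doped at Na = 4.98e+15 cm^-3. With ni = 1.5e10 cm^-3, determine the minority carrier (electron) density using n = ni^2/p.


Step 1: Majority hole concentration p ≈ Na = 4.98e+15 cm^-3
Step 2: n = ni^2 / Na = (1.5e10)^2 / 4.98e+15
Step 3: n = 4.52e+04 cm^-3

4.52e+04


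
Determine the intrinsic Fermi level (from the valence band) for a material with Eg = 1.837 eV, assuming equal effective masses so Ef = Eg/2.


Step 1: For an intrinsic semiconductor, the Fermi level sits at midgap.
Step 2: Ef = Eg / 2 = 1.837 / 2 = 0.9185 eV

0.9185


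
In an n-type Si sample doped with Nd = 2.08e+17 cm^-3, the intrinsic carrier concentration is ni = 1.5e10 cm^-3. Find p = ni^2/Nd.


Step 1: Since Nd >> ni, n ≈ Nd = 2.08e+17 cm^-3
Step 2: p = ni^2 / n = (1.5e10)^2 / 2.08e+17
Step 3: p = 2.25e20 / 2.08e+17 = 1.08e+03 cm^-3

1.08e+03


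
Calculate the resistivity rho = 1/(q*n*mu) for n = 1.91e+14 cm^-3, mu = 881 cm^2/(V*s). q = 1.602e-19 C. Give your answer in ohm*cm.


Step 1: sigma = q * n * mu = 1.602e-19 * 1.91e+14 * 881 = 2.69570e-02 S/cm
Step 2: rho = 1 / sigma = 1 / 2.69570e-02 = 37.1 ohm*cm

37.1


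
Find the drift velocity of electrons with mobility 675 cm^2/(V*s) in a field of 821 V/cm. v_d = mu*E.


Step 1: v_d = mu * E
Step 2: v_d = 675 * 821 = 554175
Step 3: v_d = 5.54e+05 cm/s

5.54e+05


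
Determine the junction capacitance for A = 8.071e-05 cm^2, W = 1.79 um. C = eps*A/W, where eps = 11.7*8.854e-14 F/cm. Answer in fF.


Step 1: eps_Si = 11.7 * 8.854e-14 = 1.035918e-12 F/cm
Step 2: W in cm = 1.79 * 1e-4 = 1.79e-04 cm
Step 3: C = 1.035918e-12 * 8.071e-05 / 1.79e-04 = 4.670891e-13 F
Step 4: C = 467.09 fF

467.09


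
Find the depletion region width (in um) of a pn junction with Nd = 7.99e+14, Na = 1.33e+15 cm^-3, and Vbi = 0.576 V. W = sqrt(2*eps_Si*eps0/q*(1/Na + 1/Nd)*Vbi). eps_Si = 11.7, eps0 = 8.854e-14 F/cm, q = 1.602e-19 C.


Step 1: 1/Na + 1/Nd = 1/1.33e+15 + 1/7.99e+14 = 2.00344e-15
Step 2: 2*eps*eps0/q = 2*11.7*8.854e-14/1.602e-19 = 1.293281e+07
Step 3: W^2 = 1.293281e+07 * 2.00344e-15 * 0.576 = 1.49242e-08
Step 4: W = sqrt(1.49242e-08) = 1.222e-04 cm = 1.222 um

1.222


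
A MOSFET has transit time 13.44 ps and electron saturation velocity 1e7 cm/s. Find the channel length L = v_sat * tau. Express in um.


Step 1: tau in seconds = 13.44 ps * 1e-12 = 1.3440e-11 s
Step 2: L = v_sat * tau = 1e7 * 1.3440e-11 = 1.3440e-04 cm
Step 3: L in um = 1.3440e-04 * 1e4 = 1.344 um

1.344


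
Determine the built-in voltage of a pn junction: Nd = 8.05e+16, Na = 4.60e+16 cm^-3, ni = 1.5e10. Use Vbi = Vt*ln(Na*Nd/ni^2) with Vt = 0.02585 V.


Step 1: Compute Na*Nd/ni^2 = 4.60e+16 * 8.05e+16 / (1.5e10)^2 = 1.6458e+13
Step 2: ln(1.6458e+13) = 30.4318
Step 3: Vbi = 0.02585 * 30.4318 = 0.787 V

0.787


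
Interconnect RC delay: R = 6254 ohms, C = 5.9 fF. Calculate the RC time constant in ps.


Step 1: tau = R * C
Step 2: tau = 6254 * 5.9 fF = 6254 * 5.9e-15 F
Step 3: tau = 3.68986e-11 s = 36.8986 ps

36.8986


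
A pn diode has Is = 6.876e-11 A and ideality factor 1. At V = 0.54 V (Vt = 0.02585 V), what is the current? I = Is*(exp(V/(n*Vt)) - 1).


Step 1: V/(n*Vt) = 0.54/(1*0.02585) = 20.8897
Step 2: exp(20.8897) = 1.1811e+09
Step 3: I = 6.876e-11 * (1.1811e+09 - 1) = 8.12e-02 A

8.12e-02


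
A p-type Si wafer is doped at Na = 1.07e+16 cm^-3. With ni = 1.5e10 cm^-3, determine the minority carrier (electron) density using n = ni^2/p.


Step 1: Majority hole concentration p ≈ Na = 1.07e+16 cm^-3
Step 2: n = ni^2 / Na = (1.5e10)^2 / 1.07e+16
Step 3: n = 2.10e+04 cm^-3

2.10e+04


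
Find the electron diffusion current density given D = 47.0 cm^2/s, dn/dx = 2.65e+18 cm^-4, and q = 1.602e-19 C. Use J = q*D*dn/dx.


Step 1: J = q * D * (dn/dx)
Step 2: J = 1.602e-19 * 47.0 * 2.65e+18
Step 3: J = 2.00e+01 A/cm^2

2.00e+01


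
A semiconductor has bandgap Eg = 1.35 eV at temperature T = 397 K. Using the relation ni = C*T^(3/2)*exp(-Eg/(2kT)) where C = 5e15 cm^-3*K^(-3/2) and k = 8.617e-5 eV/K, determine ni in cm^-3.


Step 1: Compute kT = 8.617e-5 * 397 = 0.03420949 eV
Step 2: Exponent = -Eg/(2kT) = -1.35/(2*0.03420949) = -19.73137
Step 3: T^(3/2) = 397^1.5 = 7910.17
Step 4: ni = 5e15 * 7910.17 * exp(-19.73137) = 1.07e+11 cm^-3

1.07e+11


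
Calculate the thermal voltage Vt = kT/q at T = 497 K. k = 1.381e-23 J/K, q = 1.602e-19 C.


Step 1: kT = 1.381e-23 * 497 = 6.86357e-21 J
Step 2: Vt = kT/q = 6.86357e-21 / 1.602e-19
Step 3: Vt = 0.04284 V

0.04284


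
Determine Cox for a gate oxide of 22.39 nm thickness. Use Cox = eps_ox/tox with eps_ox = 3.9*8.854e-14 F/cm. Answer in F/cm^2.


Step 1: eps_ox = 3.9 * 8.854e-14 = 3.45306e-13 F/cm
Step 2: tox in cm = 22.39 nm * 1e-7 = 2.2390e-06 cm
Step 3: Cox = 3.45306e-13 / 2.2390e-06 = 1.54e-07 F/cm^2

1.54e-07


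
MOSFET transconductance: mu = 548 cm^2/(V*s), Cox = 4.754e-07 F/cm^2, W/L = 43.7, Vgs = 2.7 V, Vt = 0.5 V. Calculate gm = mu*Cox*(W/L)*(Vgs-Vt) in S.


Step 1: Vov = Vgs - Vt = 2.7 - 0.5 = 2.2 V
Step 2: gm = mu * Cox * (W/L) * Vov
Step 3: gm = 548 * 4.754e-07 * 43.7 * 2.2 = 2.50e-02 S

2.50e-02


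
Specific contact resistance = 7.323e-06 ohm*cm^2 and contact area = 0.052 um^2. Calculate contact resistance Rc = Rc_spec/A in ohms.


Step 1: Convert area to cm^2: 0.052 um^2 = 5.2000e-10 cm^2
Step 2: Rc = Rc_spec / A = 7.323e-06 / 5.2000e-10
Step 3: Rc = 1.41e+04 ohms

1.41e+04


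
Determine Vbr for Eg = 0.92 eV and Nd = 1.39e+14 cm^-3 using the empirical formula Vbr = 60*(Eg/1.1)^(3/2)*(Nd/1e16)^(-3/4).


Step 1: Eg/1.1 = 0.92/1.1 = 0.836364
Step 2: (Eg/1.1)^1.5 = 0.836364^1.5 = 0.764879
Step 3: (Nd/1e16)^(-0.75) = (0.0139)^(-0.75) = 24.702386
Step 4: Vbr = 60 * 0.764879 * 24.702386 = 1133.7 V

1133.7


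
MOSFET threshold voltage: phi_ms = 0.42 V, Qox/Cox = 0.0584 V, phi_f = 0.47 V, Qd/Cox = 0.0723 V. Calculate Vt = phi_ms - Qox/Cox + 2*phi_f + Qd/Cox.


Step 1: Vt = phi_ms - Qox/Cox + 2*phi_f + Qd/Cox
Step 2: Vt = 0.42 - 0.0584 + 2*0.47 + 0.0723
Step 3: Vt = 0.42 - 0.0584 + 0.94 + 0.0723
Step 4: Vt = 1.3739 V

1.3739


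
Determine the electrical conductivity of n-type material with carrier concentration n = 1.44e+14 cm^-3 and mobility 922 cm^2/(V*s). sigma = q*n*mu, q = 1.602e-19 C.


Step 1: sigma = q * n * mu
Step 2: sigma = 1.602e-19 * 1.44e+14 * 922
Step 3: sigma = 2.127e-02 S/cm

2.127e-02


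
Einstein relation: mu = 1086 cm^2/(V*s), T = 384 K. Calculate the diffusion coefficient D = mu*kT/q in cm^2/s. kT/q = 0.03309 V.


Step 1: D = mu * (kT/q)
Step 2: D = 1086 * 0.03309
Step 3: D = 35.94 cm^2/s

35.94


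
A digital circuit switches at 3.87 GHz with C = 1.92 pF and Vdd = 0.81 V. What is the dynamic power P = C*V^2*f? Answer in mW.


Step 1: V^2 = 0.81^2 = 0.6561 V^2
Step 2: P = C*V^2*f = 1.92e-12 F * 0.6561 * 3.87e9 Hz
Step 3: P = 4.87508544e-03 W
Step 4: P = 4.875 mW

4.875


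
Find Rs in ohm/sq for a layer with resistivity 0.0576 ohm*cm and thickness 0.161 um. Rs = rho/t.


Step 1: Convert thickness to cm: t = 0.161 um = 1.6100e-05 cm
Step 2: Rs = rho / t = 0.0576 / 1.6100e-05
Step 3: Rs = 3577.6 ohm/sq

3577.6


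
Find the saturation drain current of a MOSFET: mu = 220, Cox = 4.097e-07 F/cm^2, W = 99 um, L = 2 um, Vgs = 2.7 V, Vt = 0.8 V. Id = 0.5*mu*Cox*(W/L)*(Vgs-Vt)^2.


Step 1: Overdrive voltage Vov = Vgs - Vt = 2.7 - 0.8 = 1.9 V
Step 2: W/L = 99/2 = 49.5
Step 3: Id = 0.5 * 220 * 4.097e-07 * 49.5 * 1.9^2
Step 4: Id = 8.05e-03 A

8.05e-03


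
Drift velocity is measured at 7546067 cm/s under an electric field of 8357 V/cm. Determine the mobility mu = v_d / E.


Step 1: mu = v_d / E
Step 2: mu = 7546067 / 8357
Step 3: mu = 902.96 cm^2/(V*s)

902.96


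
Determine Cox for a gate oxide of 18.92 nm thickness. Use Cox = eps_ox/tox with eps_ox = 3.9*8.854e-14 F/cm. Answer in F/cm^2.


Step 1: eps_ox = 3.9 * 8.854e-14 = 3.45306e-13 F/cm
Step 2: tox in cm = 18.92 nm * 1e-7 = 1.8920e-06 cm
Step 3: Cox = 3.45306e-13 / 1.8920e-06 = 1.83e-07 F/cm^2

1.83e-07


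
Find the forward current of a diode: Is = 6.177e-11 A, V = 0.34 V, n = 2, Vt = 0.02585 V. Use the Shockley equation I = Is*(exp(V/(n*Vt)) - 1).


Step 1: V/(n*Vt) = 0.34/(2*0.02585) = 6.5764
Step 2: exp(6.5764) = 7.1795e+02
Step 3: I = 6.177e-11 * (7.1795e+02 - 1) = 4.43e-08 A

4.43e-08


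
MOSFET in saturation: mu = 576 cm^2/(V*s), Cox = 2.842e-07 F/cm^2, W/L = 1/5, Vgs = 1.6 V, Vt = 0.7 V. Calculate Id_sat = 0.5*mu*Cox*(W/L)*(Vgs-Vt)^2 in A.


Step 1: Overdrive voltage Vov = Vgs - Vt = 1.6 - 0.7 = 0.9 V
Step 2: W/L = 1/5 = 0.2
Step 3: Id = 0.5 * 576 * 2.842e-07 * 0.2 * 0.9^2
Step 4: Id = 1.33e-05 A

1.33e-05


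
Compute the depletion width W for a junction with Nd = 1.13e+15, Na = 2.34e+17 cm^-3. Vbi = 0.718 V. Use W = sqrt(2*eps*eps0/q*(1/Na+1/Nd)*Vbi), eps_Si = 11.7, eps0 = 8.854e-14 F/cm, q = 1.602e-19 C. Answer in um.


Step 1: 1/Na + 1/Nd = 1/2.34e+17 + 1/1.13e+15 = 8.89229e-16
Step 2: 2*eps*eps0/q = 2*11.7*8.854e-14/1.602e-19 = 1.293281e+07
Step 3: W^2 = 1.293281e+07 * 8.89229e-16 * 0.718 = 8.25716e-09
Step 4: W = sqrt(8.25716e-09) = 9.087e-05 cm = 0.9087 um

0.9087


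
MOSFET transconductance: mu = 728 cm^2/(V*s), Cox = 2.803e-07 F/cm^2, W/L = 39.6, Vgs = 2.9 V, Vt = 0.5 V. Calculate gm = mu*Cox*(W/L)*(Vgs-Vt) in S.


Step 1: Vov = Vgs - Vt = 2.9 - 0.5 = 2.4 V
Step 2: gm = mu * Cox * (W/L) * Vov
Step 3: gm = 728 * 2.803e-07 * 39.6 * 2.4 = 1.94e-02 S

1.94e-02


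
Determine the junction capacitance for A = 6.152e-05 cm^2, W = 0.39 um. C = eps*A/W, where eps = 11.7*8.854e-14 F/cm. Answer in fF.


Step 1: eps_Si = 11.7 * 8.854e-14 = 1.035918e-12 F/cm
Step 2: W in cm = 0.39 * 1e-4 = 3.90e-05 cm
Step 3: C = 1.035918e-12 * 6.152e-05 / 3.90e-05 = 1.634094e-12 F
Step 4: C = 1634.09 fF

1634.09


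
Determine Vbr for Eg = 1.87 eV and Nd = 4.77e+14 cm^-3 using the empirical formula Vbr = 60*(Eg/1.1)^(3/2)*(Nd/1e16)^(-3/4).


Step 1: Eg/1.1 = 1.87/1.1 = 1.700000
Step 2: (Eg/1.1)^1.5 = 1.700000^1.5 = 2.216529
Step 3: (Nd/1e16)^(-0.75) = (0.0477)^(-0.75) = 9.797408
Step 4: Vbr = 60 * 2.216529 * 9.797408 = 1303.0 V

1303.0


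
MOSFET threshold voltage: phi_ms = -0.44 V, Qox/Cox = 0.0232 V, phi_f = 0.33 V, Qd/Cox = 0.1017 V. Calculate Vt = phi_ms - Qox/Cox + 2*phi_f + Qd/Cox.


Step 1: Vt = phi_ms - Qox/Cox + 2*phi_f + Qd/Cox
Step 2: Vt = -0.44 - 0.0232 + 2*0.33 + 0.1017
Step 3: Vt = -0.44 - 0.0232 + 0.66 + 0.1017
Step 4: Vt = 0.2985 V

0.2985


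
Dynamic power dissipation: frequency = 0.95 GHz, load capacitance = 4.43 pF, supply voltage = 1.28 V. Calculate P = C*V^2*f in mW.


Step 1: V^2 = 1.28^2 = 1.6384 V^2
Step 2: P = C*V^2*f = 4.43e-12 F * 1.6384 * 0.95e9 Hz
Step 3: P = 6.8952064e-03 W
Step 4: P = 6.895 mW

6.895


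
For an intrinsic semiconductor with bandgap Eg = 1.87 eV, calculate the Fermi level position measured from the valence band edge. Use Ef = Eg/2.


Step 1: For an intrinsic semiconductor, the Fermi level sits at midgap.
Step 2: Ef = Eg / 2 = 1.87 / 2 = 0.935 eV

0.935


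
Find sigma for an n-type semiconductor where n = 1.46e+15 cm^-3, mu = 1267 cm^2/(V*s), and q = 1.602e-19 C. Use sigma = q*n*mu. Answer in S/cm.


Step 1: sigma = q * n * mu
Step 2: sigma = 1.602e-19 * 1.46e+15 * 1267
Step 3: sigma = 2.963e-01 S/cm

2.963e-01


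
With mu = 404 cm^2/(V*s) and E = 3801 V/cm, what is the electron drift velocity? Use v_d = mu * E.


Step 1: v_d = mu * E
Step 2: v_d = 404 * 3801 = 1535604
Step 3: v_d = 1.54e+06 cm/s

1.54e+06


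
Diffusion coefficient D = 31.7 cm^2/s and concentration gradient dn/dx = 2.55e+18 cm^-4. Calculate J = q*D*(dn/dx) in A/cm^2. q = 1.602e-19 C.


Step 1: J = q * D * (dn/dx)
Step 2: J = 1.602e-19 * 31.7 * 2.55e+18
Step 3: J = 1.29e+01 A/cm^2

1.29e+01


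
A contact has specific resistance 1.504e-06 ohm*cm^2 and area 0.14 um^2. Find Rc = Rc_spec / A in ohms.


Step 1: Convert area to cm^2: 0.14 um^2 = 1.4000e-09 cm^2
Step 2: Rc = Rc_spec / A = 1.504e-06 / 1.4000e-09
Step 3: Rc = 1.07e+03 ohms

1.07e+03


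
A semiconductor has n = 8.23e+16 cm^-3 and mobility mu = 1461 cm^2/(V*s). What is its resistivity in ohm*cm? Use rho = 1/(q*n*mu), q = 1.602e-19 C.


Step 1: sigma = q * n * mu = 1.602e-19 * 8.23e+16 * 1461 = 1.92625e+01 S/cm
Step 2: rho = 1 / sigma = 1 / 1.92625e+01 = 0.05191 ohm*cm

0.05191


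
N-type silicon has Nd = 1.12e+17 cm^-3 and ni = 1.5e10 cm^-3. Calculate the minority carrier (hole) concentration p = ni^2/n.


Step 1: Since Nd >> ni, n ≈ Nd = 1.12e+17 cm^-3
Step 2: p = ni^2 / n = (1.5e10)^2 / 1.12e+17
Step 3: p = 2.25e20 / 1.12e+17 = 2.01e+03 cm^-3

2.01e+03


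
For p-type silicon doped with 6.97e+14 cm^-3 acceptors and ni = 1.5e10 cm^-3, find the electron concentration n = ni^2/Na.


Step 1: Majority hole concentration p ≈ Na = 6.97e+14 cm^-3
Step 2: n = ni^2 / Na = (1.5e10)^2 / 6.97e+14
Step 3: n = 3.23e+05 cm^-3

3.23e+05


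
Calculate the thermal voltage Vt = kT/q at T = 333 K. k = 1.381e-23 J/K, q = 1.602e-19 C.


Step 1: kT = 1.381e-23 * 333 = 4.59873e-21 J
Step 2: Vt = kT/q = 4.59873e-21 / 1.602e-19
Step 3: Vt = 0.02871 V

0.02871


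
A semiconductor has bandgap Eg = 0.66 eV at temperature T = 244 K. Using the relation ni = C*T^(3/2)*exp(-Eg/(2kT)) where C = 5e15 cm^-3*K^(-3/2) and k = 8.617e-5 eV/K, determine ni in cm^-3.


Step 1: Compute kT = 8.617e-5 * 244 = 0.02102548 eV
Step 2: Exponent = -Eg/(2kT) = -0.66/(2*0.02102548) = -15.69524
Step 3: T^(3/2) = 244^1.5 = 3811.40
Step 4: ni = 5e15 * 3811.40 * exp(-15.69524) = 2.91e+12 cm^-3

2.91e+12


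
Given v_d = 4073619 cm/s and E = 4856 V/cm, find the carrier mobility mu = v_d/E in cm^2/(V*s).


Step 1: mu = v_d / E
Step 2: mu = 4073619 / 4856
Step 3: mu = 838.88 cm^2/(V*s)

838.88


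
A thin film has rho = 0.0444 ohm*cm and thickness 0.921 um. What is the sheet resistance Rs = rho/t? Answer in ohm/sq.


Step 1: Convert thickness to cm: t = 0.921 um = 9.2100e-05 cm
Step 2: Rs = rho / t = 0.0444 / 9.2100e-05
Step 3: Rs = 482.1 ohm/sq

482.1


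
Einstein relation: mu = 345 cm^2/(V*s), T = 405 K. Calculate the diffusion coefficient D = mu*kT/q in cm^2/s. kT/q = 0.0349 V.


Step 1: D = mu * (kT/q)
Step 2: D = 345 * 0.0349
Step 3: D = 12.04 cm^2/s

12.04


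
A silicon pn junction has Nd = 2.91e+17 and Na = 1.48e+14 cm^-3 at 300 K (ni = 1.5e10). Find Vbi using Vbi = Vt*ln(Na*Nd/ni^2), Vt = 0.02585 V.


Step 1: Compute Na*Nd/ni^2 = 1.48e+14 * 2.91e+17 / (1.5e10)^2 = 1.9141e+11
Step 2: ln(1.9141e+11) = 25.9777
Step 3: Vbi = 0.02585 * 25.9777 = 0.672 V

0.672


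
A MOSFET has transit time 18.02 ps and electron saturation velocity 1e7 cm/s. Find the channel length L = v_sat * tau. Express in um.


Step 1: tau in seconds = 18.02 ps * 1e-12 = 1.8020e-11 s
Step 2: L = v_sat * tau = 1e7 * 1.8020e-11 = 1.8020e-04 cm
Step 3: L in um = 1.8020e-04 * 1e4 = 1.802 um

1.802


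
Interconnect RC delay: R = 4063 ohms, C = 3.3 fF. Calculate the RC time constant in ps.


Step 1: tau = R * C
Step 2: tau = 4063 * 3.3 fF = 4063 * 3.3e-15 F
Step 3: tau = 1.34079e-11 s = 13.4079 ps

13.4079


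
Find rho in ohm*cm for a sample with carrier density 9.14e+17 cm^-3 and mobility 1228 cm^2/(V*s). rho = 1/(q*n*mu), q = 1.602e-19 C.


Step 1: sigma = q * n * mu = 1.602e-19 * 9.14e+17 * 1228 = 1.79807e+02 S/cm
Step 2: rho = 1 / sigma = 1 / 1.79807e+02 = 0.005562 ohm*cm

0.005562


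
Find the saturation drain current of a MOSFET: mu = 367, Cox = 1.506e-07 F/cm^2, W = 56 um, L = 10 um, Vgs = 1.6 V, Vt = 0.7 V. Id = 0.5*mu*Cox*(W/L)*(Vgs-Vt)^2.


Step 1: Overdrive voltage Vov = Vgs - Vt = 1.6 - 0.7 = 0.9 V
Step 2: W/L = 56/10 = 5.6
Step 3: Id = 0.5 * 367 * 1.506e-07 * 5.6 * 0.9^2
Step 4: Id = 1.25e-04 A

1.25e-04


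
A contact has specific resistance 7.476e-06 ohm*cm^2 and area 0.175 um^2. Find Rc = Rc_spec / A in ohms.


Step 1: Convert area to cm^2: 0.175 um^2 = 1.7500e-09 cm^2
Step 2: Rc = Rc_spec / A = 7.476e-06 / 1.7500e-09
Step 3: Rc = 4.27e+03 ohms

4.27e+03


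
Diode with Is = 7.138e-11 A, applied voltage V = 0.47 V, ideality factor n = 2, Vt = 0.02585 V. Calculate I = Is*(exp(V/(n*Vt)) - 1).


Step 1: V/(n*Vt) = 0.47/(2*0.02585) = 9.0909
Step 2: exp(9.0909) = 8.8742e+03
Step 3: I = 7.138e-11 * (8.8742e+03 - 1) = 6.33e-07 A

6.33e-07


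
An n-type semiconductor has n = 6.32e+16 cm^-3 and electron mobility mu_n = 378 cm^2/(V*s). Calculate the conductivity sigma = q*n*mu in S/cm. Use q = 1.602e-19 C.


Step 1: sigma = q * n * mu
Step 2: sigma = 1.602e-19 * 6.32e+16 * 378
Step 3: sigma = 3.827e+00 S/cm

3.827e+00


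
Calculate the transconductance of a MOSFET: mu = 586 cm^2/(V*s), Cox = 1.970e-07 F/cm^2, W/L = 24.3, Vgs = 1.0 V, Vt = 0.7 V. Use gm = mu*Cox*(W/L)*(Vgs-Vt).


Step 1: Vov = Vgs - Vt = 1.0 - 0.7 = 0.3 V
Step 2: gm = mu * Cox * (W/L) * Vov
Step 3: gm = 586 * 1.970e-07 * 24.3 * 0.3 = 8.42e-04 S

8.42e-04


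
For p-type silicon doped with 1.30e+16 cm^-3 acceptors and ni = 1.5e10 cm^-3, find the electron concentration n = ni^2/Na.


Step 1: Majority hole concentration p ≈ Na = 1.30e+16 cm^-3
Step 2: n = ni^2 / Na = (1.5e10)^2 / 1.30e+16
Step 3: n = 1.73e+04 cm^-3

1.73e+04


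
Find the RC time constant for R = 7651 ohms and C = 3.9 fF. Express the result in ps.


Step 1: tau = R * C
Step 2: tau = 7651 * 3.9 fF = 7651 * 3.9e-15 F
Step 3: tau = 2.98389e-11 s = 29.8389 ps

29.8389


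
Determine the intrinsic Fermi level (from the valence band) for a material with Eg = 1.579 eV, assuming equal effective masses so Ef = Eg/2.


Step 1: For an intrinsic semiconductor, the Fermi level sits at midgap.
Step 2: Ef = Eg / 2 = 1.579 / 2 = 0.7895 eV

0.7895


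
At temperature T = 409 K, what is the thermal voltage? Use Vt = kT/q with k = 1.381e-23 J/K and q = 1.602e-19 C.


Step 1: kT = 1.381e-23 * 409 = 5.64829e-21 J
Step 2: Vt = kT/q = 5.64829e-21 / 1.602e-19
Step 3: Vt = 0.03526 V

0.03526


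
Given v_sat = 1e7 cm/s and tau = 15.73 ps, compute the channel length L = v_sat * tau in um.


Step 1: tau in seconds = 15.73 ps * 1e-12 = 1.5730e-11 s
Step 2: L = v_sat * tau = 1e7 * 1.5730e-11 = 1.5730e-04 cm
Step 3: L in um = 1.5730e-04 * 1e4 = 1.573 um

1.573


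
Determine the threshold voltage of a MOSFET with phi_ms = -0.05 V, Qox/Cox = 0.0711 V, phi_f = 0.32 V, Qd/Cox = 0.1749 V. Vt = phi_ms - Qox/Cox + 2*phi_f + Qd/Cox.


Step 1: Vt = phi_ms - Qox/Cox + 2*phi_f + Qd/Cox
Step 2: Vt = -0.05 - 0.0711 + 2*0.32 + 0.1749
Step 3: Vt = -0.05 - 0.0711 + 0.64 + 0.1749
Step 4: Vt = 0.6938 V

0.6938


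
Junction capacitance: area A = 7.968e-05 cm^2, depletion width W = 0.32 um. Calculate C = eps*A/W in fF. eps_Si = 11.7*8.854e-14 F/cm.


Step 1: eps_Si = 11.7 * 8.854e-14 = 1.035918e-12 F/cm
Step 2: W in cm = 0.32 * 1e-4 = 3.20e-05 cm
Step 3: C = 1.035918e-12 * 7.968e-05 / 3.20e-05 = 2.579436e-12 F
Step 4: C = 2579.44 fF

2579.44


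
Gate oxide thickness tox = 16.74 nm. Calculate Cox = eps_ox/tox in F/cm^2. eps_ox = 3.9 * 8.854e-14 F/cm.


Step 1: eps_ox = 3.9 * 8.854e-14 = 3.45306e-13 F/cm
Step 2: tox in cm = 16.74 nm * 1e-7 = 1.6740e-06 cm
Step 3: Cox = 3.45306e-13 / 1.6740e-06 = 2.06e-07 F/cm^2

2.06e-07


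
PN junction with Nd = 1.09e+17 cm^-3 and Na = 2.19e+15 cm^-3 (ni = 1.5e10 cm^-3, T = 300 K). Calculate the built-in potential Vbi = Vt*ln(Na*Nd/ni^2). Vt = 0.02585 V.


Step 1: Compute Na*Nd/ni^2 = 2.19e+15 * 1.09e+17 / (1.5e10)^2 = 1.0609e+12
Step 2: ln(1.0609e+12) = 27.6901
Step 3: Vbi = 0.02585 * 27.6901 = 0.716 V

0.716


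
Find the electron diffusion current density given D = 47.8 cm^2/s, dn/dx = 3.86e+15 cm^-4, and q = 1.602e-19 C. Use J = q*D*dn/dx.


Step 1: J = q * D * (dn/dx)
Step 2: J = 1.602e-19 * 47.8 * 3.86e+15
Step 3: J = 2.96e-02 A/cm^2

2.96e-02


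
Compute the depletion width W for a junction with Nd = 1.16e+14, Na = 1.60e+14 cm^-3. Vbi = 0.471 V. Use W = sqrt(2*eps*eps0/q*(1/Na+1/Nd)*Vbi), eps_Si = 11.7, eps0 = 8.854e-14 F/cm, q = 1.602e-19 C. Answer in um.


Step 1: 1/Na + 1/Nd = 1/1.60e+14 + 1/1.16e+14 = 1.48707e-14
Step 2: 2*eps*eps0/q = 2*11.7*8.854e-14/1.602e-19 = 1.293281e+07
Step 3: W^2 = 1.293281e+07 * 1.48707e-14 * 0.471 = 9.05827e-08
Step 4: W = sqrt(9.05827e-08) = 3.010e-04 cm = 3.01 um

3.01


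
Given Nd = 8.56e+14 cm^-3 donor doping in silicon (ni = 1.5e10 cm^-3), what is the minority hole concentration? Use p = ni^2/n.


Step 1: Since Nd >> ni, n ≈ Nd = 8.56e+14 cm^-3
Step 2: p = ni^2 / n = (1.5e10)^2 / 8.56e+14
Step 3: p = 2.25e20 / 8.56e+14 = 2.63e+05 cm^-3

2.63e+05


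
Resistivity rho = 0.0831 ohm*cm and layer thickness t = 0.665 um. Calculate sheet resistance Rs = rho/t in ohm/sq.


Step 1: Convert thickness to cm: t = 0.665 um = 6.6500e-05 cm
Step 2: Rs = rho / t = 0.0831 / 6.6500e-05
Step 3: Rs = 1249.6 ohm/sq

1249.6


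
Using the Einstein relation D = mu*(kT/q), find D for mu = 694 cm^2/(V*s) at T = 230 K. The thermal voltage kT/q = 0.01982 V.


Step 1: D = mu * (kT/q)
Step 2: D = 694 * 0.01982
Step 3: D = 13.76 cm^2/s

13.76


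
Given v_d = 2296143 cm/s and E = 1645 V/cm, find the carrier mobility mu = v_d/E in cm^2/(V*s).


Step 1: mu = v_d / E
Step 2: mu = 2296143 / 1645
Step 3: mu = 1395.83 cm^2/(V*s)

1395.83


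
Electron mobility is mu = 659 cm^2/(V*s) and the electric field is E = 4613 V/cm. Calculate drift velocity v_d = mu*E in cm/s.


Step 1: v_d = mu * E
Step 2: v_d = 659 * 4613 = 3039967
Step 3: v_d = 3.04e+06 cm/s

3.04e+06


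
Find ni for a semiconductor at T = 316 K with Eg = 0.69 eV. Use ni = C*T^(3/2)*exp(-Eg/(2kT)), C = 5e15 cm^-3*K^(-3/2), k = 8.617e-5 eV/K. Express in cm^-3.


Step 1: Compute kT = 8.617e-5 * 316 = 0.02722972 eV
Step 2: Exponent = -Eg/(2kT) = -0.69/(2*0.02722972) = -12.66998
Step 3: T^(3/2) = 316^1.5 = 5617.34
Step 4: ni = 5e15 * 5617.34 * exp(-12.66998) = 8.83e+13 cm^-3

8.83e+13


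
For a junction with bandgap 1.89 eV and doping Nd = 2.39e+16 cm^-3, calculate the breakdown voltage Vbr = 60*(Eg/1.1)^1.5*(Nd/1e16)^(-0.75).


Step 1: Eg/1.1 = 1.89/1.1 = 1.718182
Step 2: (Eg/1.1)^1.5 = 1.718182^1.5 = 2.252183
Step 3: (Nd/1e16)^(-0.75) = (2.39)^(-0.75) = 0.520237
Step 4: Vbr = 60 * 2.252183 * 0.520237 = 70.3 V

70.3


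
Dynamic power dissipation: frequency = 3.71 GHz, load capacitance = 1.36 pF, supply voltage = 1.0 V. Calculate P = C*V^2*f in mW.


Step 1: V^2 = 1.0^2 = 1.0 V^2
Step 2: P = C*V^2*f = 1.36e-12 F * 1.0 * 3.71e9 Hz
Step 3: P = 5.0456e-03 W
Step 4: P = 5.046 mW

5.046


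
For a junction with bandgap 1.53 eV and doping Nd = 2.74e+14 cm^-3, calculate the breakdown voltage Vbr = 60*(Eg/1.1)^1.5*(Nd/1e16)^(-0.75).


Step 1: Eg/1.1 = 1.53/1.1 = 1.390909
Step 2: (Eg/1.1)^1.5 = 1.390909^1.5 = 1.640394
Step 3: (Nd/1e16)^(-0.75) = (0.0274)^(-0.75) = 14.848654
Step 4: Vbr = 60 * 1.640394 * 14.848654 = 1461.5 V

1461.5


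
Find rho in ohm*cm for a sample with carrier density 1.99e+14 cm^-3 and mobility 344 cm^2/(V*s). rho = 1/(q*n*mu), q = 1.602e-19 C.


Step 1: sigma = q * n * mu = 1.602e-19 * 1.99e+14 * 344 = 1.09667e-02 S/cm
Step 2: rho = 1 / sigma = 1 / 1.09667e-02 = 91.19 ohm*cm

91.19


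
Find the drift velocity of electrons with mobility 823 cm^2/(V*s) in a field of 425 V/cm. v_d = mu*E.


Step 1: v_d = mu * E
Step 2: v_d = 823 * 425 = 349775
Step 3: v_d = 3.50e+05 cm/s

3.50e+05


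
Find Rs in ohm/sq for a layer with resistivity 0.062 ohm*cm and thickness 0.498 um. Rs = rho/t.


Step 1: Convert thickness to cm: t = 0.498 um = 4.9800e-05 cm
Step 2: Rs = rho / t = 0.062 / 4.9800e-05
Step 3: Rs = 1245.0 ohm/sq

1245.0


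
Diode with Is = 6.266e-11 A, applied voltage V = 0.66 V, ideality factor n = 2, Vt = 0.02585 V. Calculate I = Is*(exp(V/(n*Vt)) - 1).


Step 1: V/(n*Vt) = 0.66/(2*0.02585) = 12.7660
Step 2: exp(12.7660) = 3.5011e+05
Step 3: I = 6.266e-11 * (3.5011e+05 - 1) = 2.19e-05 A

2.19e-05


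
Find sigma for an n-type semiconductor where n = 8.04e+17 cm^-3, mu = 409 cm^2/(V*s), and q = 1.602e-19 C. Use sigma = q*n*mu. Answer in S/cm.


Step 1: sigma = q * n * mu
Step 2: sigma = 1.602e-19 * 8.04e+17 * 409
Step 3: sigma = 5.268e+01 S/cm

5.268e+01


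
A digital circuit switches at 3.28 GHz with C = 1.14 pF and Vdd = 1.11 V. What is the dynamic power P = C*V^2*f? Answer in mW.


Step 1: V^2 = 1.11^2 = 1.2321 V^2
Step 2: P = C*V^2*f = 1.14e-12 F * 1.2321 * 3.28e9 Hz
Step 3: P = 4.60706832e-03 W
Step 4: P = 4.607 mW

4.607


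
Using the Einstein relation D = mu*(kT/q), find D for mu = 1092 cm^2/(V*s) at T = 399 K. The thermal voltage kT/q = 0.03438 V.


Step 1: D = mu * (kT/q)
Step 2: D = 1092 * 0.03438
Step 3: D = 37.54 cm^2/s

37.54


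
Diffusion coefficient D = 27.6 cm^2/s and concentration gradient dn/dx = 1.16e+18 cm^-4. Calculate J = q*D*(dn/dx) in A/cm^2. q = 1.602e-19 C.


Step 1: J = q * D * (dn/dx)
Step 2: J = 1.602e-19 * 27.6 * 1.16e+18
Step 3: J = 5.13e+00 A/cm^2

5.13e+00


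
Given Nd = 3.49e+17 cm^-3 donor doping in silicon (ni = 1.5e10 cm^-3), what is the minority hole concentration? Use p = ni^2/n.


Step 1: Since Nd >> ni, n ≈ Nd = 3.49e+17 cm^-3
Step 2: p = ni^2 / n = (1.5e10)^2 / 3.49e+17
Step 3: p = 2.25e20 / 3.49e+17 = 6.45e+02 cm^-3

6.45e+02


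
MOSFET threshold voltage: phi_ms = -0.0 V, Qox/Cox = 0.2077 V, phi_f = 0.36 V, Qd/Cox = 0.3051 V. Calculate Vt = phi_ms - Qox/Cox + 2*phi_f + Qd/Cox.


Step 1: Vt = phi_ms - Qox/Cox + 2*phi_f + Qd/Cox
Step 2: Vt = -0.0 - 0.2077 + 2*0.36 + 0.3051
Step 3: Vt = -0.0 - 0.2077 + 0.72 + 0.3051
Step 4: Vt = 0.8174 V

0.8174


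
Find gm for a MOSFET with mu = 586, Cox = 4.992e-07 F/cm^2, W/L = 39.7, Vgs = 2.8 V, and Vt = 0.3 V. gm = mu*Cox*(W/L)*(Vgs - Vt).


Step 1: Vov = Vgs - Vt = 2.8 - 0.3 = 2.5 V
Step 2: gm = mu * Cox * (W/L) * Vov
Step 3: gm = 586 * 4.992e-07 * 39.7 * 2.5 = 2.90e-02 S

2.90e-02


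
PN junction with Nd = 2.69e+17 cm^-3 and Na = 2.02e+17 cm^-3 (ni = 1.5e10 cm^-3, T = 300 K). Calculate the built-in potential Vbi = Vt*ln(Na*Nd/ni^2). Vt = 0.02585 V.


Step 1: Compute Na*Nd/ni^2 = 2.02e+17 * 2.69e+17 / (1.5e10)^2 = 2.4150e+14
Step 2: ln(2.4150e+14) = 33.1179
Step 3: Vbi = 0.02585 * 33.1179 = 0.856 V

0.856


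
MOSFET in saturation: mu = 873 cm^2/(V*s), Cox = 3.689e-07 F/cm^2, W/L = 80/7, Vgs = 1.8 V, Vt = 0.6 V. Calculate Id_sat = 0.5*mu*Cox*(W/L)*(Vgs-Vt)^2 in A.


Step 1: Overdrive voltage Vov = Vgs - Vt = 1.8 - 0.6 = 1.2 V
Step 2: W/L = 80/7 = 11.4286
Step 3: Id = 0.5 * 873 * 3.689e-07 * 11.4286 * 1.2^2
Step 4: Id = 2.65e-03 A

2.65e-03


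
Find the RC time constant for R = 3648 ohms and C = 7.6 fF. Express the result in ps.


Step 1: tau = R * C
Step 2: tau = 3648 * 7.6 fF = 3648 * 7.6e-15 F
Step 3: tau = 2.77248e-11 s = 27.7248 ps

27.7248


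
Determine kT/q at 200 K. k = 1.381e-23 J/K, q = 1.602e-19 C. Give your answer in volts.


Step 1: kT = 1.381e-23 * 200 = 2.762e-21 J
Step 2: Vt = kT/q = 2.762e-21 / 1.602e-19
Step 3: Vt = 0.01724 V

0.01724


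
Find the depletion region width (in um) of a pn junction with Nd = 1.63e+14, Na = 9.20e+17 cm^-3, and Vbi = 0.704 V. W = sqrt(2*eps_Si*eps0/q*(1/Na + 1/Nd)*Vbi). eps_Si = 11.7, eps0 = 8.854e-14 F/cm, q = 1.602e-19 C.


Step 1: 1/Na + 1/Nd = 1/9.20e+17 + 1/1.63e+14 = 6.13606e-15
Step 2: 2*eps*eps0/q = 2*11.7*8.854e-14/1.602e-19 = 1.293281e+07
Step 3: W^2 = 1.293281e+07 * 6.13606e-15 * 0.704 = 5.58670e-08
Step 4: W = sqrt(5.58670e-08) = 2.364e-04 cm = 2.364 um

2.364


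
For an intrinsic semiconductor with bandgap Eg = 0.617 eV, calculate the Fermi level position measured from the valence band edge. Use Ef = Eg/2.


Step 1: For an intrinsic semiconductor, the Fermi level sits at midgap.
Step 2: Ef = Eg / 2 = 0.617 / 2 = 0.3085 eV

0.3085


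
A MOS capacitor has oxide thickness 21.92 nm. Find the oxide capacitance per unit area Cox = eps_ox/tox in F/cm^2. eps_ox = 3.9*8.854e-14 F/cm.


Step 1: eps_ox = 3.9 * 8.854e-14 = 3.45306e-13 F/cm
Step 2: tox in cm = 21.92 nm * 1e-7 = 2.1920e-06 cm
Step 3: Cox = 3.45306e-13 / 2.1920e-06 = 1.58e-07 F/cm^2

1.58e-07


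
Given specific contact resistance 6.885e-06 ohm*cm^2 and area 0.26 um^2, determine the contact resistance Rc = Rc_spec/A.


Step 1: Convert area to cm^2: 0.26 um^2 = 2.6000e-09 cm^2
Step 2: Rc = Rc_spec / A = 6.885e-06 / 2.6000e-09
Step 3: Rc = 2.65e+03 ohms

2.65e+03
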